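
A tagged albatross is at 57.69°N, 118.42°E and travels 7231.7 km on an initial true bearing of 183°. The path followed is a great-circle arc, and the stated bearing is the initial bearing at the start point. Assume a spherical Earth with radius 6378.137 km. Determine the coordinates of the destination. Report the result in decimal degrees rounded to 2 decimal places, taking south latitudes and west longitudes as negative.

Central angle δ = d/R = 1.133826 rad.
Start latitude φ₁ = 1.006880 rad; initial bearing θ = 3.193953 rad.
Destination latitude: φ₂ = arcsin( sin φ₁ cos δ + cos φ₁ sin δ cos θ ) = arcsin(-0.125942) = -7.24°.
Then Δλ = atan2(-0.025345, 0.529638) = -0.047817 rad, from sin θ sin δ cos φ₁ over cos δ − sin φ₁ sin φ₂.
Hence λ₂ = 118.42° + -2.74° = 115.68°.

latitude -7.24°, longitude 115.68°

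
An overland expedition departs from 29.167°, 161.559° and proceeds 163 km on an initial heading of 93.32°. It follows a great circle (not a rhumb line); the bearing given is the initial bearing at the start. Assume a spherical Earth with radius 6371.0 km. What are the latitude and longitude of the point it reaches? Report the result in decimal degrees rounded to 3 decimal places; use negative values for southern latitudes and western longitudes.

The arc subtends δ = 163/6371 = 0.025585 rad at the centre.
Converting: φ₁ = 0.509060 rad, θ = 1.628741 rad.
Applying the spherical law of cosines for sides, sin φ₂ = sin φ₁ cos δ + cos φ₁ sin δ cos θ = 0.485904, so φ₂ = 29.072°.
For the longitude increment, Δλ = atan2( sin θ sin δ cos φ₁, cos δ − sin φ₁ sin φ₂ ) = atan2(0.022301, 0.762864) = 1.674°.
Hence λ₂ = 161.559° + 1.674° = 163.233°.

latitude 29.072°, longitude 163.233°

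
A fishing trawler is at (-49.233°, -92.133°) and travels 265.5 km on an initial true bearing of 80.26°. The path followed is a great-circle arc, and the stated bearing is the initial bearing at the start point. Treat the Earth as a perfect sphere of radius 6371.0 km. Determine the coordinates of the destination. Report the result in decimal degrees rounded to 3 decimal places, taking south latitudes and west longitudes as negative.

δ = 265.5/6371 = 0.041673 rad (2.3877°).
Converting: φ₁ = -0.859278 rad, θ = 1.400801 rad.
Applying the spherical law of cosines for sides, sin φ₂ = sin φ₁ cos δ + cos φ₁ sin δ cos θ = -0.752111, so φ₂ = -48.774°.
Then Δλ = atan2(0.026812, 0.429504) = 0.062344 rad, from sin θ sin δ cos φ₁ over cos δ − sin φ₁ sin φ₂.
λ₂ = -92.133° + 3.572° = -88.561°.

latitude -48.774°, longitude -88.561°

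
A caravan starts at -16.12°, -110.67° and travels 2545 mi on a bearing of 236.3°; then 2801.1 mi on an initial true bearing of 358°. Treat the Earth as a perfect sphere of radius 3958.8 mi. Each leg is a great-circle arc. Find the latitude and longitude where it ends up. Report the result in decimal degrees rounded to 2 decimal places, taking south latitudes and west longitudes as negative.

latitude 7.72°, longitude -148.38°

Apply the spherical direct solution leg by leg, carrying full precision between legs.
Leg 1: from (-16.12°, -110.67°), δ = 2545/3958.8 = 0.642872 rad, θ = 236.3° → φ = -32.80°, λ = -147.07°.
Leg 2: from (-32.80°, -147.07°), δ = 2801.1/3958.8 = 0.707563 rad, θ = 358° → φ = 7.72°, λ = -148.38°.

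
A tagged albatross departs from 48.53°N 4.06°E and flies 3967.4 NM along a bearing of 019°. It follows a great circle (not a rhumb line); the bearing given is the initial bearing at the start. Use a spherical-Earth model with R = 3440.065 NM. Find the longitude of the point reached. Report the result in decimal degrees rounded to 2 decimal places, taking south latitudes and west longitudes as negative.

Angular distance δ = d/R = 3967.4 / 3440.065 = 1.153292 rad.
Start latitude φ₁ = 0.847008 rad; initial bearing θ = 0.331613 rad.
sin φ₂ = sin φ₁ cos δ + cos φ₁ sin δ cos θ = (0.749303)(0.405480) + (0.662228)(0.914104)(0.945519) = 0.876192
φ₂ = asin(0.876192) = 1.067904 rad = 61.19°.
Then Δλ = atan2(0.197081, -0.251053) = 2.476054 rad, from sin θ sin δ cos φ₁ over cos δ − sin φ₁ sin φ₂.
λ₂ = λ₁ + Δλ = 145.93°.

longitude 145.93°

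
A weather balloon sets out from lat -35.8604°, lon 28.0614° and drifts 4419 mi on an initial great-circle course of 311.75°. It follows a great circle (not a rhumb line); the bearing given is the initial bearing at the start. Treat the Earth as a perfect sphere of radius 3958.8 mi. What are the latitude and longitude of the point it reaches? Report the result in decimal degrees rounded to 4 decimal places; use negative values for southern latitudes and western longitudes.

latitude 13.1593°, longitude -15.4405°

The arc subtends δ = 4419/3958.8 = 1.116247 rad at the centre.
Converting: φ₁ = -0.625882 rad, θ = 5.441064 rad.
Applying the spherical law of cosines for sides, sin φ₂ = sin φ₁ cos δ + cos φ₁ sin δ cos θ = 0.227659, so φ₂ = 13.1593°.
Δλ = atan2( sin θ sin δ cos φ₁ , cos δ − sin φ₁ sin φ₂ ) = atan2(-0.543244, 0.572422) = -0.759251 rad = -43.5019°.
λ₂ = λ₁ + Δλ = -15.4405°.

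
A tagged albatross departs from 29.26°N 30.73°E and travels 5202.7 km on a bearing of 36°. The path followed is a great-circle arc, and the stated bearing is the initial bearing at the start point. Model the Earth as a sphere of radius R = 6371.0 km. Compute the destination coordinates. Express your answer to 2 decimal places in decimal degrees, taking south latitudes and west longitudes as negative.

Angular distance δ = d/R = 5202.7 / 6371 = 0.816622 rad.
With φ₁ = 29.26° = 0.510683 rad and θ = 36° = 0.628319 rad:
Applying the spherical law of cosines for sides, sin φ₂ = sin φ₁ cos δ + cos φ₁ sin δ cos θ = 0.849067, so φ₂ = 58.11°.
For the longitude increment, Δλ = atan2( sin θ sin δ cos φ₁, cos δ − sin φ₁ sin φ₂ ) = atan2(0.373741, 0.269686) = 54.19°.
λ₂ = λ₁ + Δλ = 84.92°.

latitude 58.11°, longitude 84.92°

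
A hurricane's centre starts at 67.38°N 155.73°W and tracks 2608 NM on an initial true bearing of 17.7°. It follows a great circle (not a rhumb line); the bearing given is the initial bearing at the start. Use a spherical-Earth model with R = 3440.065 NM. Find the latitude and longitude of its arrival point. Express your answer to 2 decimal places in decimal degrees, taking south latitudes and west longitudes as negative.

latitude 67.25°, longitude -8.45°

δ = 2608/3440.065 = 0.758125 rad (43.4374°).
With φ₁ = 67.38° = 1.176003 rad and θ = 17.7° = 0.308923 rad:
Destination latitude: φ₂ = arcsin( sin φ₁ cos δ + cos φ₁ sin δ cos θ ) = arcsin(0.922199) = 67.25°.
For the longitude increment, Δλ = atan2( sin θ sin δ cos φ₁, cos δ − sin φ₁ sin φ₂ ) = atan2(0.080401, -0.125134) = 147.28°.
λ₂ = -155.73° + 147.28° = -8.45°.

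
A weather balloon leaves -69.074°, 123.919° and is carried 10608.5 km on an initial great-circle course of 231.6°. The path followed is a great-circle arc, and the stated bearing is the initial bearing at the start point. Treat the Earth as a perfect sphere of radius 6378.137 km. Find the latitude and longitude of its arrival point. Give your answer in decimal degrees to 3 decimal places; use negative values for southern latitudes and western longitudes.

δ = 10608.5/6378.137 = 1.663260 rad (95.2978°).
With φ₁ = -69.074° = -1.205569 rad and θ = 231.6° = 4.042183 rad:
Applying the spherical law of cosines for sides, sin φ₂ = sin φ₁ cos δ + cos φ₁ sin δ cos θ = -0.134661, so φ₂ = -7.739°.
For the longitude increment, Δλ = atan2( sin θ sin δ cos φ₁, cos δ − sin φ₁ sin φ₂ ) = atan2(-0.278710, -0.218111) = -128.046°.
λ₂ = λ₁ + Δλ = -4.127°.

latitude -7.739°, longitude -4.127°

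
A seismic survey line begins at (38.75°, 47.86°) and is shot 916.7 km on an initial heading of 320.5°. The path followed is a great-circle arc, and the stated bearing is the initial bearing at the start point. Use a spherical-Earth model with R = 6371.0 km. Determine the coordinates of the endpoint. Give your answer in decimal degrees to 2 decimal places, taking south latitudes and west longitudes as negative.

latitude 44.89°, longitude 40.46°

The arc subtends δ = 916.7/6371 = 0.143886 rad at the centre.
Start latitude φ₁ = 0.676315 rad; initial bearing θ = 5.593780 rad.
Destination latitude: φ₂ = arcsin( sin φ₁ cos δ + cos φ₁ sin δ cos θ ) = arcsin(0.705744) = 44.89°.
For the longitude increment, Δλ = atan2( sin θ sin δ cos φ₁, cos δ − sin φ₁ sin φ₂ ) = atan2(-0.071131, 0.547924) = -7.40°.
λ₂ = λ₁ + Δλ = 40.46°.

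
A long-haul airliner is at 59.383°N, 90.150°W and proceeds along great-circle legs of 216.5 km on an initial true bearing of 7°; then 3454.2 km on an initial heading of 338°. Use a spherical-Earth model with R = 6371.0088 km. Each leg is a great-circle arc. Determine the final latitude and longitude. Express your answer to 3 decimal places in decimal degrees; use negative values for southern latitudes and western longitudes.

latitude 78.844°, longitude 177.812°

Apply the spherical direct solution leg by leg, carrying full precision between legs.
Leg 1: from (59.383°, -90.150°), δ = 216.5/6371.0088 = 0.033982 rad, θ = 7° → φ = 61.315°, λ = -89.656°.
Leg 2: from (61.315°, -89.656°), δ = 3454.2/6371.0088 = 0.542175 rad, θ = 338° → φ = 78.844°, λ = 177.812°.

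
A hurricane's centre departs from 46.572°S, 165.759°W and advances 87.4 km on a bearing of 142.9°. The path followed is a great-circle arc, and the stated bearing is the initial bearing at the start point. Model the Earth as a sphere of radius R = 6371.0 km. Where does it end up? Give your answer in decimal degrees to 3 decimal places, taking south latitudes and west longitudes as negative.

Central angle δ = d/R = 0.013718 rad.
Converting: φ₁ = -0.812835 rad, θ = 2.494076 rad.
Destination latitude: φ₂ = arcsin( sin φ₁ cos δ + cos φ₁ sin δ cos θ ) = arcsin(-0.733692) = -47.197°.
Then Δλ = atan2(0.005688, 0.467070) = 0.012178 rad, from sin θ sin δ cos φ₁ over cos δ − sin φ₁ sin φ₂.
λ₂ = -165.759° + 0.698° = -165.061°.

latitude -47.197°, longitude -165.061°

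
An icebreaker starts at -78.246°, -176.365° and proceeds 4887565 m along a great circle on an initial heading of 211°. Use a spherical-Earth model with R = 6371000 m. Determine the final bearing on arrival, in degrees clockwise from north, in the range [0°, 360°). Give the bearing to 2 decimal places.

final bearing 349.27°

Angular distance δ = d/R = 4887565 / 6371000 = 0.767158 rad.
With φ₁ = -78.246° = -1.365650 rad and θ = 211° = 3.682645 rad:
sin φ₂ = sin φ₁ cos δ + cos φ₁ sin δ cos θ = (-0.979031)(0.719886) + (0.203710)(0.694092)(-0.857167) = -0.825989
φ₂ = asin(-0.825989) = -0.971954 rad = -55.689°.
For the longitude increment, Δλ = atan2( sin θ sin δ cos φ₁, cos δ − sin φ₁ sin φ₂ ) = atan2(-0.072823, -0.088783) = -140.640°.
λ₂ = -176.365° + -140.640° = -317.005°, normalized to (−180°, 180°] → 42.995°.
The forward bearing on arrival equals the back-azimuth from the destination plus 180°.
Back-azimuth from P₂ (-55.69°, 42.99°) to P₁ (-78.25°, -176.37°), with Δλ' = λ₁ − λ₂ = -219.36°: atan2( sin Δλ' cos φ₁ , cos φ₂ sin φ₁ − sin φ₂ cos φ₁ cos Δλ' ) = 169.27°.
Final bearing = (169.27° + 180°) mod 360° = 349.27°.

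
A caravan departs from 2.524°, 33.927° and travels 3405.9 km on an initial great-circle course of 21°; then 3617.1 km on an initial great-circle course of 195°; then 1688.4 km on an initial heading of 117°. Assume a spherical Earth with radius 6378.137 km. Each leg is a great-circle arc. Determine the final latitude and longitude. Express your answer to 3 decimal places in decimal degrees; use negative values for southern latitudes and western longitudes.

Apply the spherical direct solution leg by leg, carrying full precision between legs.
Leg 1: from (2.524°, 33.927°), δ = 3405.9/6378.137 = 0.533996 rad, θ = 21° → φ = 30.838°, λ = 46.192°.
Leg 2: from (30.838°, 46.192°), δ = 3617.1/6378.137 = 0.567109 rad, θ = 195° → φ = -0.754°, λ = 38.199°.
Leg 3: from (-0.754°, 38.199°), δ = 1688.4/6378.137 = 0.264717 rad, θ = 117° → φ = -7.555°, λ = 51.800°.

latitude -7.555°, longitude 51.800°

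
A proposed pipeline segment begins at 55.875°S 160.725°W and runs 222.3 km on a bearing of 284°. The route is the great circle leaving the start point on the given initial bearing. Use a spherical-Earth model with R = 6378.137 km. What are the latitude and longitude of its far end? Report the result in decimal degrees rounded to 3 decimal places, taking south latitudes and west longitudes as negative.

latitude -55.344°, longitude -164.134°

The arc subtends δ = 222.3/6378.137 = 0.034853 rad at the centre.
Converting: φ₁ = -0.975203 rad, θ = 4.956735 rad.
Applying the spherical law of cosines for sides, sin φ₂ = sin φ₁ cos δ + cos φ₁ sin δ cos θ = -0.822584, so φ₂ = -55.344°.
Then Δλ = atan2(-0.018968, 0.318445) = -0.059495 rad, from sin θ sin δ cos φ₁ over cos δ − sin φ₁ sin φ₂.
λ₂ = λ₁ + Δλ = -164.134°.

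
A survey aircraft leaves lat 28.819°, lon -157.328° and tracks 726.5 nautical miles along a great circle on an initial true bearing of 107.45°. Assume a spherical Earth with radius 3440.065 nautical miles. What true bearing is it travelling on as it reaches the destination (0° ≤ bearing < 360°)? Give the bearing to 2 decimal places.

final bearing 113.18°

δ = 726.5/3440.065 = 0.211188 rad (12.1002°).
Converting: φ₁ = 0.502986 rad, θ = 1.875356 rad.
Destination latitude: φ₂ = arcsin( sin φ₁ cos δ + cos φ₁ sin δ cos θ ) = arcsin(0.416260) = 24.599°.
For the longitude increment, Δλ = atan2( sin θ sin δ cos φ₁, cos δ − sin φ₁ sin φ₂ ) = atan2(0.175207, 0.777127) = 12.705°.
λ₂ = -157.328° + 12.705° = -144.623°.
The forward bearing on arrival equals the back-azimuth from the destination plus 180°.
Back-azimuth from P₂ (24.60°, -144.62°) to P₁ (28.82°, -157.33°), with Δλ' = λ₁ − λ₂ = -12.71°: atan2( sin Δλ' cos φ₁ , cos φ₂ sin φ₁ − sin φ₂ cos φ₁ cos Δλ' ) = 293.18°.
Final bearing = (293.18° + 180°) mod 360° = 113.18°.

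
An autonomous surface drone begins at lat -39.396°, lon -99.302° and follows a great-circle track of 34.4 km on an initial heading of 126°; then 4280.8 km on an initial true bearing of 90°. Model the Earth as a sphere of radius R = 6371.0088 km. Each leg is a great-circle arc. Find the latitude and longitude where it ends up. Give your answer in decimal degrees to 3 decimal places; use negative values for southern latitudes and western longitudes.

Apply the spherical direct solution leg by leg, carrying full precision between legs.
Leg 1: from (-39.396°, -99.302°), δ = 34.4/6371.0088 = 0.005399 rad, θ = 126° → φ = -39.577°, λ = -98.977°.
Leg 2: from (-39.577°, -98.977°), δ = 4280.8/6371.0088 = 0.671919 rad, θ = 90° → φ = -29.909°, λ = -53.077°.

latitude -29.909°, longitude -53.077°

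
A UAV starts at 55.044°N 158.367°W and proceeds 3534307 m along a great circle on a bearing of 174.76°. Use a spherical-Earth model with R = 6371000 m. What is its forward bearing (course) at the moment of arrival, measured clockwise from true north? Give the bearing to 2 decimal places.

The arc subtends δ = 3534307/6371000 = 0.554749 rad at the centre.
Converting: φ₁ = 0.960699 rad, θ = 3.050137 rad.
Applying the spherical law of cosines for sides, sin φ₂ = sin φ₁ cos δ + cos φ₁ sin δ cos θ = 0.396153, so φ₂ = 23.338°.
For the longitude increment, Δλ = atan2( sin θ sin δ cos φ₁, cos δ − sin φ₁ sin φ₂ ) = atan2(0.027562, 0.525349) = 3.003°.
λ₂ = λ₁ + Δλ = -155.364°.
The forward bearing on arrival equals the back-azimuth from the destination plus 180°.
Back-azimuth from P₂ (23.34°, -155.36°) to P₁ (55.04°, -158.37°), with Δλ' = λ₁ − λ₂ = -3.00°: atan2( sin Δλ' cos φ₁ , cos φ₂ sin φ₁ − sin φ₂ cos φ₁ cos Δλ' ) = 356.73°.
Final bearing = (356.73° + 180°) mod 360° = 176.73°.

final bearing 176.73°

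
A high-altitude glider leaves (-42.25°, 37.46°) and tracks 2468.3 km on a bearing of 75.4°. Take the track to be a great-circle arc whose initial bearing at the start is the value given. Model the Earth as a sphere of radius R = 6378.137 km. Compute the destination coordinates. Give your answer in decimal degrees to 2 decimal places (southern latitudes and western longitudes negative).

Angular distance δ = d/R = 2468.3 / 6378.137 = 0.386994 rad.
Converting: φ₁ = -0.737402 rad, θ = 1.315978 rad.
sin φ₂ = sin φ₁ cos δ + cos φ₁ sin δ cos θ = (-0.672367)(0.926048) + (0.740218)(0.377406)(0.252069) = -0.552225
φ₂ = asin(-0.552225) = -0.585031 rad = -33.52°.
For the longitude increment, Δλ = atan2( sin θ sin δ cos φ₁, cos δ − sin φ₁ sin φ₂ ) = atan2(0.270342, 0.554750) = 25.98°.
Hence λ₂ = 37.46° + 25.98° = 63.44°.

latitude -33.52°, longitude 63.44°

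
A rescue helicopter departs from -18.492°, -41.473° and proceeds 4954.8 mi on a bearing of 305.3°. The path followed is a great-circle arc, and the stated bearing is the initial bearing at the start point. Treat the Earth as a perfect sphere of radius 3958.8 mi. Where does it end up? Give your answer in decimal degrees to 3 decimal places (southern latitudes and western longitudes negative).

latitude 24.885°, longitude -100.147°

Central angle δ = d/R = 1.251591 rad.
With φ₁ = -18.492° = -0.322746 rad and θ = 305.3° = 5.328490 rad:
Applying the spherical law of cosines for sides, sin φ₂ = sin φ₁ cos δ + cos φ₁ sin δ cos θ = 0.420806, so φ₂ = 24.885°.
For the longitude increment, Δλ = atan2( sin θ sin δ cos φ₁, cos δ − sin φ₁ sin φ₂ ) = atan2(-0.734900, 0.447280) = -58.674°.
Hence λ₂ = -41.473° + -58.674° = -100.147°.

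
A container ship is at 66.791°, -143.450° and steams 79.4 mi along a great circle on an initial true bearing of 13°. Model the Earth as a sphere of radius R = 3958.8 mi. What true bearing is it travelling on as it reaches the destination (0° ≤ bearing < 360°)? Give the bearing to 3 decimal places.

Angular distance δ = d/R = 79.4 / 3958.8 = 0.020057 rad.
With φ₁ = 66.791° = 1.165723 rad and θ = 13° = 0.226893 rad:
sin φ₂ = sin φ₁ cos δ + cos φ₁ sin δ cos θ = (0.919073)(0.999799) + (0.394086)(0.020055)(0.974370) = 0.926590
φ₂ = asin(0.926590) = 1.185240 rad = 67.909°.
Δλ = atan2( sin θ sin δ cos φ₁ , cos δ − sin φ₁ sin φ₂ ) = atan2(0.001778, 0.148195) = 0.011996 rad = 0.687°.
λ₂ = λ₁ + Δλ = -142.763°.
The forward bearing on arrival equals the back-azimuth from the destination plus 180°.
Back-azimuth from P₂ (67.909°, -142.763°) to P₁ (66.791°, -143.450°), with Δλ' = λ₁ − λ₂ = -0.687°: atan2( sin Δλ' cos φ₁ , cos φ₂ sin φ₁ − sin φ₂ cos φ₁ cos Δλ' ) = 193.634°.
Final bearing = (193.634° + 180°) mod 360° = 13.634°.

final bearing 13.634°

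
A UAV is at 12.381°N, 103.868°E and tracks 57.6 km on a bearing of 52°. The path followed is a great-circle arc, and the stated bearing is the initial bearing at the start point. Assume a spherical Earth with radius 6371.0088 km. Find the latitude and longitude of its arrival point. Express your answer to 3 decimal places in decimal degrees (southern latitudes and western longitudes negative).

latitude 12.700°, longitude 104.286°

Angular distance δ = d/R = 57.6 / 6371.0088 = 0.009041 rad.
Start latitude φ₁ = 0.216089 rad; initial bearing θ = 0.907571 rad.
Applying the spherical law of cosines for sides, sin φ₂ = sin φ₁ cos δ + cos φ₁ sin δ cos θ = 0.219839, so φ₂ = 12.700°.
Then Δλ = atan2(0.006959, 0.952823) = 0.007303 rad, from sin θ sin δ cos φ₁ over cos δ − sin φ₁ sin φ₂.
λ₂ = 103.868° + 0.418° = 104.286°.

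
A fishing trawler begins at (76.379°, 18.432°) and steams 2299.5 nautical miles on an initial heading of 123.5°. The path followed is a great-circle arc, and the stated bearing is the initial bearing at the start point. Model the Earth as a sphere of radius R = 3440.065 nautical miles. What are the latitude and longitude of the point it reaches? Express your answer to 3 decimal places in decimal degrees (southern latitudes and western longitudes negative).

latitude 43.012°, longitude 63.407°

δ = 2299.5/3440.065 = 0.668447 rad (38.2992°).
With φ₁ = 76.379° = 1.333065 rad and θ = 123.5° = 2.155482 rad:
Applying the spherical law of cosines for sides, sin φ₂ = sin φ₁ cos δ + cos φ₁ sin δ cos θ = 0.682155, so φ₂ = 43.012°.
Then Δλ = atan2(0.121709, 0.121816) = 0.784961 rad, from sin θ sin δ cos φ₁ over cos δ − sin φ₁ sin φ₂.
λ₂ = λ₁ + Δλ = 63.407°.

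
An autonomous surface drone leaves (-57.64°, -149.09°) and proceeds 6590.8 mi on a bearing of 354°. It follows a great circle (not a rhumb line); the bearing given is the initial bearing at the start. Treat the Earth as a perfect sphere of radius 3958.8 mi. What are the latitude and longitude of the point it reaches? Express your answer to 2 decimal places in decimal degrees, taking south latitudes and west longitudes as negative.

latitude 37.54°, longitude -156.63°

Central angle δ = d/R = 1.664848 rad.
Start latitude φ₁ = -1.006008 rad; initial bearing θ = 6.178466 rad.
Applying the spherical law of cosines for sides, sin φ₂ = sin φ₁ cos δ + cos φ₁ sin δ cos θ = 0.609281, so φ₂ = 37.54°.
Δλ = atan2( sin θ sin δ cos φ₁ , cos δ − sin φ₁ sin φ₂ ) = atan2(-0.055700, 0.420748) = -0.131619 rad = -7.54°.
λ₂ = -149.09° + -7.54° = -156.63°.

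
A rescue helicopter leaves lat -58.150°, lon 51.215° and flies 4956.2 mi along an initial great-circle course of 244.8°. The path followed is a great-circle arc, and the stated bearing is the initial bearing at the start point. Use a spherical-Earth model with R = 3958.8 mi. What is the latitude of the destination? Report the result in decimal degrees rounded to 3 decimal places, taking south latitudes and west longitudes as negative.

The arc subtends δ = 4956.2/3958.8 = 1.251945 rad at the centre.
Converting: φ₁ = -1.014909 rad, θ = 4.272566 rad.
sin φ₂ = sin φ₁ cos δ + cos φ₁ sin δ cos θ = (-0.849433)(0.313476) + (0.527697)(0.949596)(-0.425779) = -0.479634
φ₂ = asin(-0.479634) = -0.500238 rad = -28.662°.
Δλ = atan2( sin θ sin δ cos φ₁ , cos δ − sin φ₁ sin φ₂ ) = atan2(-0.453408, -0.093941) = -1.775094 rad = -101.705°.
λ₂ = 51.215° + -101.705° = -50.490°.

latitude -28.662°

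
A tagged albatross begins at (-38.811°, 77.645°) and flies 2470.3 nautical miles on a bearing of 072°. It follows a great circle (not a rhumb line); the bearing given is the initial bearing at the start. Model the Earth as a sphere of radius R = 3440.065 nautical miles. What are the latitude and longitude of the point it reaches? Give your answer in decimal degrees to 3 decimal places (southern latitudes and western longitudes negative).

δ = 2470.3/3440.065 = 0.718097 rad (41.1439°).
Start latitude φ₁ = -0.677380 rad; initial bearing θ = 1.256637 rad.
sin φ₂ = sin φ₁ cos δ + cos φ₁ sin δ cos θ = (-0.626753)(0.753059) + (0.779218)(0.657953)(0.309017) = -0.313553
φ₂ = asin(-0.313553) = -0.318932 rad = -18.273°.
Δλ = atan2( sin θ sin δ cos φ₁ , cos δ − sin φ₁ sin φ₂ ) = atan2(0.487596, 0.556539) = 0.719465 rad = 41.222°.
Hence λ₂ = 77.645° + 41.222° = 118.867°.

latitude -18.273°, longitude 118.867°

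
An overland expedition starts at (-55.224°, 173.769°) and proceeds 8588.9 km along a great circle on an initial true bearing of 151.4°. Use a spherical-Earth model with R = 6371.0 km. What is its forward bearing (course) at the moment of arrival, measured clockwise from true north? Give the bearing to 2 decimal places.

The arc subtends δ = 8588.9/6371 = 1.348124 rad at the centre.
With φ₁ = -55.224° = -0.963841 rad and θ = 151.4° = 2.642428 rad:
Applying the spherical law of cosines for sides, sin φ₂ = sin φ₁ cos δ + cos φ₁ sin δ cos θ = -0.669804, so φ₂ = -42.052°.
Then Δλ = atan2(0.266290, -0.329332) = 2.461644 rad, from sin θ sin δ cos φ₁ over cos δ − sin φ₁ sin φ₂.
λ₂ = 173.769° + 141.042° = 314.811°, normalized to (−180°, 180°] → -45.189°.
The forward bearing on arrival equals the back-azimuth from the destination plus 180°.
Back-azimuth from P₂ (-42.05°, -45.19°) to P₁ (-55.22°, 173.77°), with Δλ' = λ₁ − λ₂ = 218.96°: atan2( sin Δλ' cos φ₁ , cos φ₂ sin φ₁ − sin φ₂ cos φ₁ cos Δλ' ) = 201.57°.
Final bearing = (201.57° + 180°) mod 360° = 21.57°.

final bearing 21.57°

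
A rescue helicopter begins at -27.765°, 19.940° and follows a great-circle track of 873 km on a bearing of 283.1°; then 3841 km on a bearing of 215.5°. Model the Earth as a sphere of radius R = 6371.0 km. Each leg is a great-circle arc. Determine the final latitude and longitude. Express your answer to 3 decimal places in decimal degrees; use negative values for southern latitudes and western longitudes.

latitude -50.662°, longitude -19.848°

Apply the spherical direct solution leg by leg, carrying full precision between legs.
Leg 1: from (-27.765°, 19.940°), δ = 873/6371 = 0.137027 rad, θ = 283.1° → φ = -25.727°, λ = 11.447°.
Leg 2: from (-25.727°, 11.447°), δ = 3841/6371 = 0.602888 rad, θ = 215.5° → φ = -50.662°, λ = -19.848°.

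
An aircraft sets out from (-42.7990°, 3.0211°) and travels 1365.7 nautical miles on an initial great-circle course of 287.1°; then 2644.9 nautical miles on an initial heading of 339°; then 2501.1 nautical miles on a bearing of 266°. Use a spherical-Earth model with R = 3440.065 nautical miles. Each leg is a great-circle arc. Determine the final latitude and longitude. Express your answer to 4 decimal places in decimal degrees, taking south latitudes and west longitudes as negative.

Apply the spherical direct solution leg by leg, carrying full precision between legs.
Leg 1: from (-42.7990°, 3.0211°), δ = 1365.7/3440.065 = 0.396998 rad, θ = 287.1° → φ = -32.8995°, λ = -23.0922°.
Leg 2: from (-32.8995°, -23.0922°), δ = 2644.9/3440.065 = 0.768852 rad, θ = 339° → φ = 8.8962°, λ = -37.7006°.
Leg 3: from (8.8962°, -37.7006°), δ = 2501.1/3440.065 = 0.727050 rad, θ = 266° → φ = 3.9987°, λ = -79.3574°.

latitude 3.9987°, longitude -79.3574°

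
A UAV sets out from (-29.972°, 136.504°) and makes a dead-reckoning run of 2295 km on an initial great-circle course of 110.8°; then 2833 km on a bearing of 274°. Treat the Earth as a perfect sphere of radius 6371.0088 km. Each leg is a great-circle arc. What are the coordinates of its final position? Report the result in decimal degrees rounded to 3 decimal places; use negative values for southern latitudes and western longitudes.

latitude -29.696°, longitude 130.671°

Apply the spherical direct solution leg by leg, carrying full precision between legs.
Leg 1: from (-29.972°, 136.504°), δ = 2295/6371.0088 = 0.360226 rad, θ = 110.8° → φ = -35.166°, λ = 160.275°.
Leg 2: from (-35.166°, 160.275°), δ = 2833/6371.0088 = 0.444671 rad, θ = 274° → φ = -29.696°, λ = 130.671°.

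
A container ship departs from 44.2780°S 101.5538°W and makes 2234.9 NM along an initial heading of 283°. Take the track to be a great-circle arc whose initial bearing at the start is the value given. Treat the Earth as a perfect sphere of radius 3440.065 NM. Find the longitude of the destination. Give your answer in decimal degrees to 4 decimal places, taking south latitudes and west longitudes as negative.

Angular distance δ = d/R = 2234.9 / 3440.065 = 0.649668 rad.
Start latitude φ₁ = -0.772797 rad; initial bearing θ = 4.939282 rad.
Destination latitude: φ₂ = arcsin( sin φ₁ cos δ + cos φ₁ sin δ cos θ ) = arcsin(-0.458492) = -27.2899°.
Then Δλ = atan2(-0.422000, 0.476193) = -0.725136 rad, from sin θ sin δ cos φ₁ over cos δ − sin φ₁ sin φ₂.
λ₂ = -101.5538° + -41.5472° = -143.1010°.

longitude -143.1010°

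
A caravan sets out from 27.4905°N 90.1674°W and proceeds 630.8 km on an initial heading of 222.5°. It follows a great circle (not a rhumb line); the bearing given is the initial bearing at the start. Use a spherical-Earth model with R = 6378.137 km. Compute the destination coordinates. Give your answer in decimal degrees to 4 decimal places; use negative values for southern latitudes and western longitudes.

latitude 23.2515°, longitude -94.3310°

The arc subtends δ = 630.8/6378.137 = 0.098900 rad at the centre.
Converting: φ₁ = 0.479800 rad, θ = 3.883358 rad.
sin φ₂ = sin φ₁ cos δ + cos φ₁ sin δ cos θ = (0.461602)(0.995113) + (0.887087)(0.098739)(-0.737277) = 0.394768
φ₂ = asin(0.394768) = 0.405815 rad = 23.2515°.
Then Δλ = atan2(-0.059175, 0.812888) = -0.072668 rad, from sin θ sin δ cos φ₁ over cos δ − sin φ₁ sin φ₂.
λ₂ = -90.1674° + -4.1636° = -94.3310°.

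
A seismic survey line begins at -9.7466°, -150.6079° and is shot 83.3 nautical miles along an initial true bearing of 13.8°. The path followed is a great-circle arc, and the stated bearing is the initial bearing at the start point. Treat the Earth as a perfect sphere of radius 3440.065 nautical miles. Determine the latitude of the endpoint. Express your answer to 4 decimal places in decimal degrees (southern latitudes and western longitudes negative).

latitude -8.3991°

δ = 83.3/3440.065 = 0.024215 rad (1.3874°).
With φ₁ = -9.7466° = -0.170110 rad and θ = 13.8° = 0.240855 rad:
Applying the spherical law of cosines for sides, sin φ₂ = sin φ₁ cos δ + cos φ₁ sin δ cos θ = -0.146067, so φ₂ = -8.3991°.
For the longitude increment, Δλ = atan2( sin θ sin δ cos φ₁, cos δ − sin φ₁ sin φ₂ ) = atan2(0.005692, 0.974979) = 0.3345°.
λ₂ = -150.6079° + 0.3345° = -150.2734°.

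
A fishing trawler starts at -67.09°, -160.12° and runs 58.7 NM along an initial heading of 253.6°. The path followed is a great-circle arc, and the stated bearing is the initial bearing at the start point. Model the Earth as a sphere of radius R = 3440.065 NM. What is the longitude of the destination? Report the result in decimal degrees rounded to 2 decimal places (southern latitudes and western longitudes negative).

longitude -162.56°

Central angle δ = d/R = 0.017064 rad.
Converting: φ₁ = -1.170941 rad, θ = 4.426155 rad.
Applying the spherical law of cosines for sides, sin φ₂ = sin φ₁ cos δ + cos φ₁ sin δ cos θ = -0.922859, so φ₂ = -67.35°.
For the longitude increment, Δλ = atan2( sin θ sin δ cos φ₁, cos δ − sin φ₁ sin φ₂ ) = atan2(-0.006372, 0.149793) = -2.44°.
λ₂ = λ₁ + Δλ = -162.56°.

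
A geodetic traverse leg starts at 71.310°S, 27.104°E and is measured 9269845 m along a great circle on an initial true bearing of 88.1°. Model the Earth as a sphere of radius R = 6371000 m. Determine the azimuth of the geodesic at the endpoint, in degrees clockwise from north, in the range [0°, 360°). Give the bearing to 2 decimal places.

final bearing 18.77°

Angular distance δ = d/R = 9269845 / 6371000 = 1.455006 rad.
With φ₁ = -71.310° = -1.244594 rad and θ = 88.1° = 1.537635 rad:
Applying the spherical law of cosines for sides, sin φ₂ = sin φ₁ cos δ + cos φ₁ sin δ cos θ = -0.098886, so φ₂ = -5.675°.
Δλ = atan2( sin θ sin δ cos φ₁ , cos δ − sin φ₁ sin φ₂ ) = atan2(0.318127, 0.021860) = 1.502188 rad = 86.069°.
Hence λ₂ = 27.104° + 86.069° = 113.173°.
The forward bearing on arrival equals the back-azimuth from the destination plus 180°.
Back-azimuth from P₂ (-5.68°, 113.17°) to P₁ (-71.31°, 27.10°), with Δλ' = λ₁ − λ₂ = -86.07°: atan2( sin Δλ' cos φ₁ , cos φ₂ sin φ₁ − sin φ₂ cos φ₁ cos Δλ' ) = 198.77°.
Final bearing = (198.77° + 180°) mod 360° = 18.77°.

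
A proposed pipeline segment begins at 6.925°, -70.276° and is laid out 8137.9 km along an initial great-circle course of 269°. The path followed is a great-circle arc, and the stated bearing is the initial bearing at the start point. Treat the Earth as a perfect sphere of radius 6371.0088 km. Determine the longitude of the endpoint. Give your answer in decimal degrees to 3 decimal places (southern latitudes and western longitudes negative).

δ = 8137.9/6371.0088 = 1.277333 rad (73.1858°).
With φ₁ = 6.925° = 0.120864 rad and θ = 269° = 4.694936 rad:
Applying the spherical law of cosines for sides, sin φ₂ = sin φ₁ cos δ + cos φ₁ sin δ cos θ = 0.018293, so φ₂ = 1.048°.
Then Δλ = atan2(-0.950120, 0.287064) = -1.277383 rad, from sin θ sin δ cos φ₁ over cos δ − sin φ₁ sin φ₂.
λ₂ = λ₁ + Δλ = -143.465°.

longitude -143.465°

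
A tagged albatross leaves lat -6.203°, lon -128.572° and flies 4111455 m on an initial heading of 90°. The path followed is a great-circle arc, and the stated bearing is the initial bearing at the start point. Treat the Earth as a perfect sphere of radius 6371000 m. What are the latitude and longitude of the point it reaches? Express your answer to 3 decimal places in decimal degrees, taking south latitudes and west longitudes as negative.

δ = 4111455/6371000 = 0.645339 rad (36.9752°).
Converting: φ₁ = -0.108263 rad, θ = 1.570796 rad.
Destination latitude: φ₂ = arcsin( sin φ₁ cos δ + cos φ₁ sin δ cos θ ) = arcsin(-0.086322) = -4.952°.
For the longitude increment, Δλ = atan2( sin θ sin δ cos φ₁, cos δ − sin φ₁ sin φ₂ ) = atan2(0.597948, 0.789569) = 37.137°.
λ₂ = -128.572° + 37.137° = -91.435°.

latitude -4.952°, longitude -91.435°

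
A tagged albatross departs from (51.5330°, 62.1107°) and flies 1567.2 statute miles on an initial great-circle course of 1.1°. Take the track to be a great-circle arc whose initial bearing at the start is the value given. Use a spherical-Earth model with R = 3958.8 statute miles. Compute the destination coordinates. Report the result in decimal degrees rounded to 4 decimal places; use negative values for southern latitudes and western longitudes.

The arc subtends δ = 1567.2/3958.8 = 0.395878 rad at the centre.
Start latitude φ₁ = 0.899421 rad; initial bearing θ = 0.019199 rad.
Destination latitude: φ₂ = arcsin( sin φ₁ cos δ + cos φ₁ sin δ cos θ ) = arcsin(0.962246) = 74.2058°.
Δλ = atan2( sin θ sin δ cos φ₁ , cos δ − sin φ₁ sin φ₂ ) = atan2(0.004605, 0.169252) = 0.027202 rad = 1.5585°.
λ₂ = 62.1107° + 1.5585° = 63.6692°.

latitude 74.2058°, longitude 63.6692°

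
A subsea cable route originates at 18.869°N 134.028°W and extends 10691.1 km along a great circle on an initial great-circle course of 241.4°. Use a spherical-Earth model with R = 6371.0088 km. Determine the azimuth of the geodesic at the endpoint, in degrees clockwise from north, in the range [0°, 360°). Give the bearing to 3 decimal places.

The arc subtends δ = 10691.1/6371.0088 = 1.678086 rad at the centre.
Converting: φ₁ = 0.329326 rad, θ = 4.213225 rad.
sin φ₂ = sin φ₁ cos δ + cos φ₁ sin δ cos θ = (0.323405)(-0.107084) + (0.946260)(0.994250)(-0.478692) = -0.484994
φ₂ = asin(-0.484994) = -0.506356 rad = -29.012°.
Δλ = atan2( sin θ sin δ cos φ₁ , cos δ − sin φ₁ sin φ₂ ) = atan2(-0.826023, 0.049766) = -1.510621 rad = -86.552°.
λ₂ = -134.028° + -86.552° = -220.580°, normalized to (−180°, 180°] → 139.420°.
The forward bearing on arrival equals the back-azimuth from the destination plus 180°.
Back-azimuth from P₂ (-29.012°, 139.420°) to P₁ (18.869°, -134.028°), with Δλ' = λ₁ − λ₂ = -273.448°: atan2( sin Δλ' cos φ₁ , cos φ₂ sin φ₁ − sin φ₂ cos φ₁ cos Δλ' ) = 71.807°.
Final bearing = (71.807° + 180°) mod 360° = 251.807°.

final bearing 251.807°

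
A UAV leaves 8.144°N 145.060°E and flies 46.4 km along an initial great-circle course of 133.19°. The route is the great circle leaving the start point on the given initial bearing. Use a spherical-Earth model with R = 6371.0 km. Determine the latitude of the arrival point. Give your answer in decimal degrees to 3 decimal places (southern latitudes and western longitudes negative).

Central angle δ = d/R = 0.007283 rad.
With φ₁ = 8.144° = 0.142140 rad and θ = 133.19° = 2.324604 rad:
Destination latitude: φ₂ = arcsin( sin φ₁ cos δ + cos φ₁ sin δ cos θ ) = arcsin(0.136723) = 7.858°.
For the longitude increment, Δλ = atan2( sin θ sin δ cos φ₁, cos δ − sin φ₁ sin φ₂ ) = atan2(0.005256, 0.980605) = 0.307°.
λ₂ = 145.060° + 0.307° = 145.367°.

latitude 7.858°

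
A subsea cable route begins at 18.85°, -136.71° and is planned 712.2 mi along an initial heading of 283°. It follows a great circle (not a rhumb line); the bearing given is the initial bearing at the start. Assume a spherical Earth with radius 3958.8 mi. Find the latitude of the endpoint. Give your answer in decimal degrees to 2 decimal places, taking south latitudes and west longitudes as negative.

Angular distance δ = d/R = 712.2 / 3958.8 = 0.179903 rad.
With φ₁ = 18.85° = 0.328995 rad and θ = 283° = 4.939282 rad:
Applying the spherical law of cosines for sides, sin φ₂ = sin φ₁ cos δ + cos φ₁ sin δ cos θ = 0.355970, so φ₂ = 20.85°.
For the longitude increment, Δλ = atan2( sin θ sin δ cos φ₁, cos δ − sin φ₁ sin φ₂ ) = atan2(-0.164997, 0.868850) = -10.75°.
λ₂ = λ₁ + Δλ = -147.46°.

latitude 20.85°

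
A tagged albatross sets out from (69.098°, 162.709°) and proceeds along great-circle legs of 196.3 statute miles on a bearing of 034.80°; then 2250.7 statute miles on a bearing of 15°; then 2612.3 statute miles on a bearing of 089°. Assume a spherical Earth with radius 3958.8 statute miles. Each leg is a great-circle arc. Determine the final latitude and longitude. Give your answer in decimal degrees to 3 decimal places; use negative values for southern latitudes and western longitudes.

latitude 49.907°, longitude 27.961°

Apply the spherical direct solution leg by leg, carrying full precision between legs.
Leg 1: from (69.098°, 162.709°), δ = 196.3/3958.8 = 0.049586 rad, θ = 34.8° → φ = 71.363°, λ = 167.787°.
Leg 2: from (71.363°, 167.787°), δ = 2250.7/3958.8 = 0.568531 rad, θ = 15° → φ = 74.730°, λ = -44.157°.
Leg 3: from (74.730°, -44.157°), δ = 2612.3/3958.8 = 0.659872 rad, θ = 89° → φ = 49.907°, λ = 27.961°.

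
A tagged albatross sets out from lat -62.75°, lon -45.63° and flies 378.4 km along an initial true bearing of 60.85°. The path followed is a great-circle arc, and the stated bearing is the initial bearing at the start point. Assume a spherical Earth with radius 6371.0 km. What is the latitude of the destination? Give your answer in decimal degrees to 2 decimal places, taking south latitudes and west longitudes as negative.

latitude -60.95°

δ = 378.4/6371 = 0.059394 rad (3.4030°).
Converting: φ₁ = -1.095194 rad, θ = 1.062033 rad.
sin φ₂ = sin φ₁ cos δ + cos φ₁ sin δ cos θ = (-0.889017)(0.998237) + (0.457874)(0.059359)(0.487098) = -0.874211
φ₂ = asin(-0.874211) = -1.063808 rad = -60.95°.
For the longitude increment, Δλ = atan2( sin θ sin δ cos φ₁, cos δ − sin φ₁ sin φ₂ ) = atan2(0.023737, 0.221048) = 6.13°.
λ₂ = -45.63° + 6.13° = -39.50°.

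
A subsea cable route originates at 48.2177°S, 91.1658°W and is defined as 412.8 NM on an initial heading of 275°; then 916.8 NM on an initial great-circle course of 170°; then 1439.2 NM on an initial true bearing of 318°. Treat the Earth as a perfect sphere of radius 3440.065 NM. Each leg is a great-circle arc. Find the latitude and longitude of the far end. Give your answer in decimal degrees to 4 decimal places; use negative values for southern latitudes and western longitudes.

latitude -41.7838°, longitude -117.0403°

Apply the spherical direct solution leg by leg, carrying full precision between legs.
Leg 1: from (-48.2177°, -91.1658°), δ = 412.8/3440.065 = 0.119998 rad, θ = 275° → φ = -47.1695°, λ = -101.2688°.
Leg 2: from (-47.1695°, -101.2688°), δ = 916.8/3440.065 = 0.266507 rad, θ = 170° → φ = -62.1042°, λ = -95.6593°.
Leg 3: from (-62.1042°, -95.6593°), δ = 1439.2/3440.065 = 0.418364 rad, θ = 318° → φ = -41.7838°, λ = -117.0403°.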